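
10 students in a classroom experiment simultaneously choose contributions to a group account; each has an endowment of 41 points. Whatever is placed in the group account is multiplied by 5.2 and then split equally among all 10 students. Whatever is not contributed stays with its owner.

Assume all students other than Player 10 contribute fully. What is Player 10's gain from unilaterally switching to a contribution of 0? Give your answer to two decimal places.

19.68 points

Switching from a contribution of 41 to 0 lets Player 10 keep an extra 41 points, but lowers the group account by 41, which costs Player 10 their own share of that drop: 5.2/10 × 41 = 21.32.
Net gain = 41 − 21.32 = 19.68. The private return per contributed unit (0.5200) is below 1, so free-riding is indeed the best response regardless of what the others do.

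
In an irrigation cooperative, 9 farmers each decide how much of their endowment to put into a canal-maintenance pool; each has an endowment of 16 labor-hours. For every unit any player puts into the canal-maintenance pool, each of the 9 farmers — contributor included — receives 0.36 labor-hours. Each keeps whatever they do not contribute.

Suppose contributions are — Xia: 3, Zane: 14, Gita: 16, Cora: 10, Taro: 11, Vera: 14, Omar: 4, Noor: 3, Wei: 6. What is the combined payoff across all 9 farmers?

Total contributed: 3 + 14 + 16 + 10 + 11 + 14 + 4 + 3 + 6 = 81; total kept: 9 × 16 − 81 = 63.
The canal-maintenance pool pays out 0.36 × 9 × 81 = 262.44 in aggregate.
Group total = 63 + 262.44 = 325.44.

325.44 labor-hours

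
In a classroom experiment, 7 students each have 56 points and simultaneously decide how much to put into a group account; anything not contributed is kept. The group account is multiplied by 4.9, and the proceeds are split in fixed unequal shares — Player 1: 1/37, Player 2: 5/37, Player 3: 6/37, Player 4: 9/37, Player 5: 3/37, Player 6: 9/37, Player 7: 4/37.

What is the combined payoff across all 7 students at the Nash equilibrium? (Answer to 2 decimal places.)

828.80 points

Player j's private return per contributed unit is 4.9 × (j's share). Contributing is weakly dominant for j when that share is at least 1/4.9 = 0.2041, and contributing 0 is dominant otherwise.
Player 4 and Player 6 are above the threshold, contributing 56 each; the remaining 5 contribute 0. Total contributed: 112.
The group account pays out 4.9 × 112 = 548.80 in total (split across the unequal shares, but the aggregate is all that matters for the group sum).
The 5 free-riders keep 56 each, adding 280. Group total = 280 + 548.80 = 828.80.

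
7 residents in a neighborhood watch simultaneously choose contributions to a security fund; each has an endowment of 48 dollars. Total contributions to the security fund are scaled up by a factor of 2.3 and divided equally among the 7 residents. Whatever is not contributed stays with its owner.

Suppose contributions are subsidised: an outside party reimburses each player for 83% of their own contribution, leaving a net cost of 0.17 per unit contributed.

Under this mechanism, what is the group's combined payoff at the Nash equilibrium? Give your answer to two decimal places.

With the mechanism, a contributed unit returns (2.3/7) / 0.17 = 1.9328 per unit of net cost to the contributor — now above 1 — so contributing fully is weakly dominant for every player.
At the Nash equilibrium everyone contributes 48. Group total payoff = 7 × (48 × 0.83 + 2.3 × 48) = 1051.68.

1051.68 dollars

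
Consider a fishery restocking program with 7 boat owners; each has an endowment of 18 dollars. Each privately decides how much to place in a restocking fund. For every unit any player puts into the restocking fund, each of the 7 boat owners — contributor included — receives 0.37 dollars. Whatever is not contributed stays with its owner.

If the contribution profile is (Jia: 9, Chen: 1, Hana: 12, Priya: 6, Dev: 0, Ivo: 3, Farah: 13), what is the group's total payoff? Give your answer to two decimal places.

Total contributed: 9 + 1 + 12 + 6 + 0 + 3 + 13 = 44; total kept: 7 × 18 − 44 = 82.
The restocking fund pays out 0.37 × 7 × 44 = 113.96 in aggregate.
Group total = 82 + 113.96 = 195.96.

195.96 dollars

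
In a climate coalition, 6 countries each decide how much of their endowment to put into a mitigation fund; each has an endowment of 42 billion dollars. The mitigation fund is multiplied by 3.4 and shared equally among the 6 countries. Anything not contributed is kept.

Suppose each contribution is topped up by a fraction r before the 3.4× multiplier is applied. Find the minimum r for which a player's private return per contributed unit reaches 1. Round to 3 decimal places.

0.765

With matching at rate r, one contributed unit becomes (1 + r) in the mitigation fund and returns 3.4 × (1 + r) / 6 to the contributor.
Setting this equal to 1: 1 + r = 6/3.4 = 1.7647.
So the minimum matching rate is r = 1.7647 − 1 = 0.765.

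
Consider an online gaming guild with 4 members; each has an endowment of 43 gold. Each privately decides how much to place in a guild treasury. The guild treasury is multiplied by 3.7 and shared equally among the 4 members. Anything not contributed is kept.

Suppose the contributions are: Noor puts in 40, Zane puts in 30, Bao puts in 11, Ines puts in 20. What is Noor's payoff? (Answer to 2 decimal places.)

96.43 gold

Total contributed: 40 + 30 + 11 + 20 = 101.
Each receives 3.7 × 101 / 4 = 93.43 from the guild treasury.
Noor keeps 43 − 40 = 3, so Noor's payoff is 3 + 93.43 = 96.43.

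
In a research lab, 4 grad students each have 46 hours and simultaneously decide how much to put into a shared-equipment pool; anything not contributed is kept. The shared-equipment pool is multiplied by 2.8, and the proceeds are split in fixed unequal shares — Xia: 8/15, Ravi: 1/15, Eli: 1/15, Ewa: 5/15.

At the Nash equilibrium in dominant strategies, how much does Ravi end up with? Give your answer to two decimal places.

54.59 hours

For player j, contributing a unit is worthwhile iff 2.8 × (j's share) ≥ 1, i.e. iff j's share is at least 0.3571.
Only Xia (8/15) clears that bar, contributing 46; the remaining 3 contribute 0. Total contributed: 46.
Ravi keeps 46 and receives 2.8 × 46 × 1/15 = 8.59 from the shared-equipment pool, for a payoff of 54.59.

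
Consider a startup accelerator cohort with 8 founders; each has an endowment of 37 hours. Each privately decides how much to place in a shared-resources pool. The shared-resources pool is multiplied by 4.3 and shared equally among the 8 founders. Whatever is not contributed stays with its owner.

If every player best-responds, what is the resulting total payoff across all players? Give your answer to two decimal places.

Each contributed unit returns 4.3/8 = 0.5375 to its contributor — below 1 — so contributing 0 is dominant for every player. At the Nash equilibrium everyone keeps their 37, and the group total is 8 × 37 = 296.

296.00 hours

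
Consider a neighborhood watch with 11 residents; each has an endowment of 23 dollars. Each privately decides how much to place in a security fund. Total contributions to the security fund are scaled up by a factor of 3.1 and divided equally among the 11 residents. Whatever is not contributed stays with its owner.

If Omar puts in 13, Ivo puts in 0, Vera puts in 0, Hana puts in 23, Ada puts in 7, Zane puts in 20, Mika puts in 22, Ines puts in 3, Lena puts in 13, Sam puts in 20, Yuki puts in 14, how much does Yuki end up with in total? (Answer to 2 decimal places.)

47.05 dollars

Total contributed: 13 + 0 + 0 + 23 + 7 + 20 + 22 + 3 + 13 + 20 + 14 = 135.
Each receives 3.1 × 135 / 11 = 38.05 from the security fund.
Yuki keeps 23 − 14 = 9, so Yuki's payoff is 9 + 38.05 = 47.05.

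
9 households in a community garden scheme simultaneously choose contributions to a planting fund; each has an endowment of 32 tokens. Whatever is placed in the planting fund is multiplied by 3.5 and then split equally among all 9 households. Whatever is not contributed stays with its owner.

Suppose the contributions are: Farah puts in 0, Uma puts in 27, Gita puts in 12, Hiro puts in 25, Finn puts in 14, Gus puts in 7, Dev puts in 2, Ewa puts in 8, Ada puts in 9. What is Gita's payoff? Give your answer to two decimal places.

Total contributed: 0 + 27 + 12 + 25 + 14 + 7 + 2 + 8 + 9 = 104.
Each receives 3.5 × 104 / 9 = 40.44 from the planting fund.
Gita keeps 32 − 12 = 20, so Gita's payoff is 20 + 40.44 = 60.44.

60.44 tokens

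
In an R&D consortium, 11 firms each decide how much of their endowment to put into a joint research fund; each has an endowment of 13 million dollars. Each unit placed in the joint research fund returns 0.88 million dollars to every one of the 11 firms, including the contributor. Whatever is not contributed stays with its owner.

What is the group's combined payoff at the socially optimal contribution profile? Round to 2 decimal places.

1384.24 million dollars

Each contributed unit returns 9.680 to the group as a whole (0.88 to each of 11 players), which exceeds 1, so the social optimum is full contribution: group total = 9.680 × 143 = 1384.24.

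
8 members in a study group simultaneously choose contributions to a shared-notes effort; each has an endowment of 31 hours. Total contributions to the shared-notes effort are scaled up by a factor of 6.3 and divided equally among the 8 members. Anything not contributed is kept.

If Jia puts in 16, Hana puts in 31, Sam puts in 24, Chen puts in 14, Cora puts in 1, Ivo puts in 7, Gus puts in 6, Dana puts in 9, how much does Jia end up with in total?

100.05 hours

Total contributed: 16 + 31 + 24 + 14 + 1 + 7 + 6 + 9 = 108.
Each receives 6.3 × 108 / 8 = 85.05 from the shared-notes effort.
Jia keeps 31 − 16 = 15, so Jia's payoff is 15 + 85.05 = 100.05.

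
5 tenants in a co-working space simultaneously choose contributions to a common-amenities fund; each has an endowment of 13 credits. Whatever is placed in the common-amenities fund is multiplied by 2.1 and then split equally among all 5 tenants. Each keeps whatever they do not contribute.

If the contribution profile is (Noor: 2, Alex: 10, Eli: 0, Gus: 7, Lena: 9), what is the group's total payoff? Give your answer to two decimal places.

95.80 credits

Total contributed: 2 + 10 + 0 + 7 + 9 = 28; total kept: 5 × 13 − 28 = 37.
The common-amenities fund pays out 2.1 × 28 = 58.80 in aggregate.
Group total = 37 + 58.80 = 95.80.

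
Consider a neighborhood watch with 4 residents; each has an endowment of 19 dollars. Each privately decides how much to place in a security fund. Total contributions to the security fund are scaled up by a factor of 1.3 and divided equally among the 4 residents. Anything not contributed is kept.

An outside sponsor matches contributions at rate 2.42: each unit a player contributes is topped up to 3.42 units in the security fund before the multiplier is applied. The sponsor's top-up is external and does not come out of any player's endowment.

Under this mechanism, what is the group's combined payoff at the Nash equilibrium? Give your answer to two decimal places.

The effective private return per unit is now 1.3 × 3.42 / 4 = 1.1115 > 1, so every player's dominant strategy flips to full contribution.
So the Nash equilibrium is full contribution by all 4; the group earns 1.3 × 3.42 × 76 = 337.90.

337.90 dollars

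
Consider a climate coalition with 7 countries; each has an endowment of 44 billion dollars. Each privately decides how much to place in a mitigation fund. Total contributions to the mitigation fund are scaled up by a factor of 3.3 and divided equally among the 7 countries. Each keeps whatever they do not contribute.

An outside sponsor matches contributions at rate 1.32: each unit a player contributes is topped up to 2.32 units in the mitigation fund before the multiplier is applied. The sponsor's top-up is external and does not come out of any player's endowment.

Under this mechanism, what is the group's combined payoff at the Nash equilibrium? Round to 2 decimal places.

With the mechanism, a contributed unit returns 3.3 × 2.32 / 7 = 1.0937 per unit of net cost to the contributor — now above 1 — so contributing fully is weakly dominant for every player.
At the Nash equilibrium everyone contributes 44. Group total payoff = 3.3 × 2.32 × 308 = 2358.05.

2358.05 billion dollars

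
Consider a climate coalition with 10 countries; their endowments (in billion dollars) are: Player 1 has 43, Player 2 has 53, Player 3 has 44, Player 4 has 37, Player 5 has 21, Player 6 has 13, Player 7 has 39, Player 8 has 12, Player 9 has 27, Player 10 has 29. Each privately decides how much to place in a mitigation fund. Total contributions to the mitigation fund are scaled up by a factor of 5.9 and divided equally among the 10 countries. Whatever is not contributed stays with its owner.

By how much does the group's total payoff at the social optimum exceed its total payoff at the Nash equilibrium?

1558.20 billion dollars

The private return per contributed unit is 5.9/10 = 0.5900 < 1 for every player regardless of endowment, so the Nash equilibrium is zero contribution and the group total is Σ E_j = 43 + 53 + 44 + 37 + 21 + 13 + 39 + 12 + 27 + 29 = 318.
Each contributed unit returns 5.900 to the group, so the social optimum is full contribution by everyone: group total = 5.900 × 318 = 1876.20.
Efficiency loss = (5.900 − 1) × 318 = 1558.20.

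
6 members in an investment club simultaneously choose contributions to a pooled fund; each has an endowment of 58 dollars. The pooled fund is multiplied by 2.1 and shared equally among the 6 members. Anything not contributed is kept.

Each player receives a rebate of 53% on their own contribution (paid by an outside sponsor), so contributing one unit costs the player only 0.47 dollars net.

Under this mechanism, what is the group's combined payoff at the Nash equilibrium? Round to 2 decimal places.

348.00 dollars

With the mechanism, a contributed unit returns (2.1/6) / 0.47 = 0.7447 per unit of net cost — still below 1 — so contributing 0 remains dominant for every player.
At the Nash equilibrium no one contributes; group total payoff = 6 × 58 = 348.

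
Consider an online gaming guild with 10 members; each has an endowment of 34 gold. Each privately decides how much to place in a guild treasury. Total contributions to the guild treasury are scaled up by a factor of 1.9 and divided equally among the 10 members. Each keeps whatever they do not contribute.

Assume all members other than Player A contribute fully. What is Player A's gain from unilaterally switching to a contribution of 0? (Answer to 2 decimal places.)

Switching from a contribution of 34 to 0 lets Player A keep an extra 34 gold, but lowers the guild treasury by 34, which costs Player A their own share of that drop: 1.9/10 × 34 = 6.46.
Net gain = 34 − 6.46 = 27.54. The private return per contributed unit (0.1900) is below 1, so free-riding is indeed the best response regardless of what the others do.

27.54 gold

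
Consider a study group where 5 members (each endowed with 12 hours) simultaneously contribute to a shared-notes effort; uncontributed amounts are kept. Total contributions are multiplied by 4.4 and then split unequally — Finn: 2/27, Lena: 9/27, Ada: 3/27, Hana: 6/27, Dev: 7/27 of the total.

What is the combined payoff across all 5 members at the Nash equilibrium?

141.60 hours

For player j, contributing a unit is worthwhile iff 4.4 × (j's share) ≥ 1, i.e. iff j's share is at least 0.2273.
The shares above 0.2273 belong to Lena and Dev, contributing 12 each; the remaining 3 contribute 0. Total contributed: 24.
The shared-notes effort pays out 4.4 × 24 = 105.60 in total (split across the unequal shares, but the aggregate is all that matters for the group sum).
The 3 free-riders keep 12 each, adding 36. Group total = 36 + 105.60 = 141.60.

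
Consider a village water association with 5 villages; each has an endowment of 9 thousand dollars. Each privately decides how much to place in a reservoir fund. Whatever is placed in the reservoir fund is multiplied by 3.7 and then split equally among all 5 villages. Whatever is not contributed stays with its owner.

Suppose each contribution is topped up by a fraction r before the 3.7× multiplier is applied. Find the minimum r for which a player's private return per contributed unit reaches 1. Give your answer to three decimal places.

With matching at rate r, one contributed unit becomes (1 + r) in the reservoir fund and returns 3.7 × (1 + r) / 5 to the contributor.
Setting this equal to 1: 1 + r = 5/3.7 = 1.3514.
So the minimum matching rate is r = 1.3514 − 1 = 0.351.

0.351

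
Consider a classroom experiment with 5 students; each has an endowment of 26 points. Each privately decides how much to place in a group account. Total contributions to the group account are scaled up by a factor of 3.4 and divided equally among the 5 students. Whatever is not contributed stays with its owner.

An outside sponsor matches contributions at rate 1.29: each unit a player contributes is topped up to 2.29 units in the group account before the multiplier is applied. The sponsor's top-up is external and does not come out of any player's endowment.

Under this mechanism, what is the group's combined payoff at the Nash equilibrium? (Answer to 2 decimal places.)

The effective private return per unit is now 3.4 × 2.29 / 5 = 1.5572 > 1, so every player's dominant strategy flips to full contribution.
So the Nash equilibrium is full contribution by all 5; the group earns 3.4 × 2.29 × 130 = 1012.18.

1012.18 points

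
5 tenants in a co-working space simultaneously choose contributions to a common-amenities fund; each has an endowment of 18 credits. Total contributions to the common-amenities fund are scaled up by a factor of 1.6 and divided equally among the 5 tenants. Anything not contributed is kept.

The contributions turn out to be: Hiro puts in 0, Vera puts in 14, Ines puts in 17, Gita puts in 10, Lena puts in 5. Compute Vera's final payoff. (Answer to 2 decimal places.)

Total contributed: 0 + 14 + 17 + 10 + 5 = 46.
Each receives 1.6 × 46 / 5 = 14.72 from the common-amenities fund.
Vera keeps 18 − 14 = 4, so Vera's payoff is 4 + 14.72 = 18.72.

18.72 credits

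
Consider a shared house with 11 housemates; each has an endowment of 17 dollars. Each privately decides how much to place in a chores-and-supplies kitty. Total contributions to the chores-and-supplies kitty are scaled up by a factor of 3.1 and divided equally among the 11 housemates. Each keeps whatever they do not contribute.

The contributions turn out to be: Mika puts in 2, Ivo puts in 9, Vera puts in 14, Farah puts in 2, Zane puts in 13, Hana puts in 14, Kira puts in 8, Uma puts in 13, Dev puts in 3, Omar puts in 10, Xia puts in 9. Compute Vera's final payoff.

Total contributed: 2 + 9 + 14 + 2 + 13 + 14 + 8 + 13 + 3 + 10 + 9 = 97.
Each receives 3.1 × 97 / 11 = 27.34 from the chores-and-supplies kitty.
Vera keeps 17 − 14 = 3, so Vera's payoff is 3 + 27.34 = 30.34.

30.34 dollars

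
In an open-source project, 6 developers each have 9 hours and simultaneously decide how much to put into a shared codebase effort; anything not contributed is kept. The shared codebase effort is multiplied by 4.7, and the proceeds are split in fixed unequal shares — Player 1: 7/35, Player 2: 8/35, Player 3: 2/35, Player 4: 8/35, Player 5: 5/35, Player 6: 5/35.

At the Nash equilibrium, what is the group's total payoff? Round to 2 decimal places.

Player j's private return per contributed unit is 4.7 × (j's share). Contributing is weakly dominant for j when that share is at least 1/4.7 = 0.2128, and contributing 0 is dominant otherwise.
Player 2 and Player 4 clear that bar, contributing 9 each; the remaining 4 contribute 0. Total contributed: 18.
The shared codebase effort pays out 4.7 × 18 = 84.60 in total (split across the unequal shares, but the aggregate is all that matters for the group sum).
The 4 free-riders keep 9 each, adding 36. Group total = 36 + 84.60 = 120.60.

120.60 hours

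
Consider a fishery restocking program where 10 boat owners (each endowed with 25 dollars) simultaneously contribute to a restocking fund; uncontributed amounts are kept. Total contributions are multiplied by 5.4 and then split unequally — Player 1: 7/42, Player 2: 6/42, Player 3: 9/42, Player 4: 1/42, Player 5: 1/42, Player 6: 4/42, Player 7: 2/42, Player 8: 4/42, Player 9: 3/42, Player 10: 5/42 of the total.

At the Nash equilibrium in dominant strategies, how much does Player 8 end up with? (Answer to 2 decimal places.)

A player with share s gets back 5.4·s per unit contributed, so full contribution is dominant for anyone with s > 1/5.4 = 0.1852 and zero contribution is dominant for anyone below.
The only share above 0.1852 is Player 3's 9/42, contributing 25; the remaining 9 contribute 0. Total contributed: 25.
Player 8 keeps 25 and receives 5.4 × 25 × 4/42 = 12.86 from the restocking fund, for a payoff of 37.86.

37.86 dollars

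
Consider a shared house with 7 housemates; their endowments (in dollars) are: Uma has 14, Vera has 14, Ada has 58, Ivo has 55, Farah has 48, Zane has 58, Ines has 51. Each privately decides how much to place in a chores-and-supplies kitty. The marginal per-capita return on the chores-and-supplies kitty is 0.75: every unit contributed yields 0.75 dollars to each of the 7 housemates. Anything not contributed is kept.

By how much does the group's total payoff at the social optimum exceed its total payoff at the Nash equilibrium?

The private return per contributed unit is 0.75 < 1 for everyone, so the Nash equilibrium is zero contribution and the group total is Σ E_j = 14 + 14 + 58 + 55 + 48 + 58 + 51 = 298.
Each contributed unit returns 5.250 to the group, so the social optimum is full contribution by everyone: group total = 5.250 × 298 = 1564.50.
Efficiency loss = (5.250 − 1) × 298 = 1266.50.

1266.50 dollars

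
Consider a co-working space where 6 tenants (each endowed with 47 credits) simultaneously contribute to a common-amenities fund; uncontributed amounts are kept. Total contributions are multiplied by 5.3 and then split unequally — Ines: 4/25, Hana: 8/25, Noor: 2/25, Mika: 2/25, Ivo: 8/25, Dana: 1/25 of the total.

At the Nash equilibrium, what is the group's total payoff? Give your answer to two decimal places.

686.20 credits

For player j, contributing a unit is worthwhile iff 5.3 × (j's share) ≥ 1, i.e. iff j's share is at least 0.1887.
Hana and Ivo are above the threshold, contributing 47 each; the remaining 4 contribute 0. Total contributed: 94.
The common-amenities fund pays out 5.3 × 94 = 498.20 in total (split across the unequal shares, but the aggregate is all that matters for the group sum).
The 4 free-riders keep 47 each, adding 188. Group total = 188 + 498.20 = 686.20.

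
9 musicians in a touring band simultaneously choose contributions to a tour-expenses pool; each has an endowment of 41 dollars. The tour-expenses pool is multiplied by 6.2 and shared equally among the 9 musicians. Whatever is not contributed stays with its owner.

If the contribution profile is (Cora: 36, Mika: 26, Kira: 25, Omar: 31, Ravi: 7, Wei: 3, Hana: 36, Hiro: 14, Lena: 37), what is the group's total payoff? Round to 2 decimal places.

Total contributed: 36 + 26 + 25 + 31 + 7 + 3 + 36 + 14 + 37 = 215; total kept: 9 × 41 − 215 = 154.
The tour-expenses pool pays out 6.2 × 215 = 1333.00 in aggregate.
Group total = 154 + 1333.00 = 1487.00.

1487.00 dollars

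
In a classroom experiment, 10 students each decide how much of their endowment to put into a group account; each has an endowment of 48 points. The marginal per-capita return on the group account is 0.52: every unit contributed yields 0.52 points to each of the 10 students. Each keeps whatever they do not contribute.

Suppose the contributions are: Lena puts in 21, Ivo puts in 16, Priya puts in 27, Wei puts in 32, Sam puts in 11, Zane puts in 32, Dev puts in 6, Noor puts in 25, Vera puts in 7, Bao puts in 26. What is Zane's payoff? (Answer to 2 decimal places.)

121.56 points

Total contributed: 21 + 16 + 27 + 32 + 11 + 32 + 6 + 25 + 7 + 26 = 203.
Each receives 0.52 × 203 = 105.56 from the group account.
Zane keeps 48 − 32 = 16, so Zane's payoff is 16 + 105.56 = 121.56.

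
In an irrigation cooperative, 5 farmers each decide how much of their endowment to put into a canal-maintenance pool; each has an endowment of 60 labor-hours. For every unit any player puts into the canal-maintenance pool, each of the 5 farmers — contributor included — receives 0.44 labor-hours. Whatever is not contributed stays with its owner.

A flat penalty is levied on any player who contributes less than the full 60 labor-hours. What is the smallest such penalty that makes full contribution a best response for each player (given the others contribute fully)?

33.60 labor-hours

Given the others contribute fully, the best deviation is to contribute 0 (any partial contribution still incurs the fine and gives up units whose private return 0.44 is below 1).
Deviating from 60 to 0 saves 60 labor-hours but forfeits the deviator's share of the drop in the canal-maintenance pool: 0.44 × 60 = 26.40.
So the deviation gain is 60 − 26.40 = 33.60, and the fine must be at least 33.60 labor-hours to wipe it out.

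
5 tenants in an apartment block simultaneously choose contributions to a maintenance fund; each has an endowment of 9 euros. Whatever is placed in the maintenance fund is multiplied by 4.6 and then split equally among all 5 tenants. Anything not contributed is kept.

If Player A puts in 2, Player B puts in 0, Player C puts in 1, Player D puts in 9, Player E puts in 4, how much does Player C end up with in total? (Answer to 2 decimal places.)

Total contributed: 2 + 0 + 1 + 9 + 4 = 16.
Each receives 4.6 × 16 / 5 = 14.72 from the maintenance fund.
Player C keeps 9 − 1 = 8, so Player C's payoff is 8 + 14.72 = 22.72.

22.72 euros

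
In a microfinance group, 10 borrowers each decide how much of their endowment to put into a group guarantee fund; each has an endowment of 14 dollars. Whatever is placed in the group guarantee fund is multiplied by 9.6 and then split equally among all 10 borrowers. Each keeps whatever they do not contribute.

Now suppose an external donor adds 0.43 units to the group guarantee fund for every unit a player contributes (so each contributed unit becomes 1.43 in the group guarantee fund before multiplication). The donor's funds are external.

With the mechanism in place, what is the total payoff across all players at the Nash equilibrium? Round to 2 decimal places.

1921.92 dollars

Under the mechanism each unit contributed yields 9.6 × 1.43 / 10 = 1.3728 back to its contributor per unit of net cost, which exceeds 1, making full contribution the dominant choice for everyone.
So the Nash equilibrium is full contribution by all 10; the group earns 9.6 × 1.43 × 140 = 1921.92.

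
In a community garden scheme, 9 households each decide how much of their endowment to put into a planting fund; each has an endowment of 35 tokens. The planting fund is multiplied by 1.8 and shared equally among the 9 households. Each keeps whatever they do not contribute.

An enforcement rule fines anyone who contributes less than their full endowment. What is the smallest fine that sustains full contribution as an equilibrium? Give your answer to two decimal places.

28.00 tokens

Given the others contribute fully, the best deviation is to contribute 0 (any partial contribution still incurs the fine and gives up units whose private return 0.2000 is below 1).
Deviating from 35 to 0 saves 35 tokens but forfeits the deviator's share of the drop in the planting fund: 1.8/9 × 35 = 7.00.
So the deviation gain is 35 − 7.00 = 28.00, and the fine must be at least 28.00 tokens to wipe it out.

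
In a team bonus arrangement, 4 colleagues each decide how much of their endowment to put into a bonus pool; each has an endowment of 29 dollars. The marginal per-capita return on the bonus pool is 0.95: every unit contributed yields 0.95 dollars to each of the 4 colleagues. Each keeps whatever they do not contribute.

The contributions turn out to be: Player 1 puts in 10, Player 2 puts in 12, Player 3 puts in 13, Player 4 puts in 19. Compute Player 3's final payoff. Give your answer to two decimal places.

67.30 dollars

Total contributed: 10 + 12 + 13 + 19 = 54.
Each receives 0.95 × 54 = 51.30 from the bonus pool.
Player 3 keeps 29 − 13 = 16, so Player 3's payoff is 16 + 51.30 = 67.30.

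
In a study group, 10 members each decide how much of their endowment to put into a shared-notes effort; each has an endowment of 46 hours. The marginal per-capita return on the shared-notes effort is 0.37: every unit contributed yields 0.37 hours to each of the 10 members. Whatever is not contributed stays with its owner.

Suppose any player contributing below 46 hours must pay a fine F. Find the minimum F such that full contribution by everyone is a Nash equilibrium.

Given the others contribute fully, the best deviation is to contribute 0 (any partial contribution still incurs the fine and gives up units whose private return 0.37 is below 1).
Deviating from 46 to 0 saves 46 hours but forfeits the deviator's share of the drop in the shared-notes effort: 0.37 × 46 = 17.02.
So the deviation gain is 46 − 17.02 = 28.98, and the fine must be at least 28.98 hours to wipe it out.

28.98 hours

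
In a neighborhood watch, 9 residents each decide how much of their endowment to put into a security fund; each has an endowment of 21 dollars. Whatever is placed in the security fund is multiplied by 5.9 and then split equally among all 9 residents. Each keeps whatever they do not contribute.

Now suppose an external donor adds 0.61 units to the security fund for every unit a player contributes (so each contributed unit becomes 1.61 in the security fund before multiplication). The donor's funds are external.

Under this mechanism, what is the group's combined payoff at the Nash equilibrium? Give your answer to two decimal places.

The effective private return per unit is now 5.9 × 1.61 / 9 = 1.0554 > 1, so every player's dominant strategy flips to full contribution.
At the Nash equilibrium everyone contributes 21. Group total payoff = 5.9 × 1.61 × 189 = 1795.31.

1795.31 dollars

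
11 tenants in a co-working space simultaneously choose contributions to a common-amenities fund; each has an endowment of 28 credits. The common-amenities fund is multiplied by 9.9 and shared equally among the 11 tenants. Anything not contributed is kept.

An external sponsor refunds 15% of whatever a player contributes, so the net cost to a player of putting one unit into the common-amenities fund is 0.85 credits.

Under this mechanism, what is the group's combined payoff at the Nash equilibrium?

The effective private return per unit is now (9.9/11) / 0.85 = 1.0588 > 1, so every player's dominant strategy flips to full contribution.
At the Nash equilibrium everyone contributes 28. Group total payoff = 11 × (28 × 0.15 + 9.9 × 28) = 3095.40.

3095.40 credits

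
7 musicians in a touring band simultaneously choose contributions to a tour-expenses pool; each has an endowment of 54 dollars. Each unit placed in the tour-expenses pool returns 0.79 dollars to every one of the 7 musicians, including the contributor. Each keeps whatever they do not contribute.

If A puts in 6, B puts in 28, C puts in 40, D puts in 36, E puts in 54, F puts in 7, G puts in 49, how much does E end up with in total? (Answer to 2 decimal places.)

173.80 dollars

Total contributed: 6 + 28 + 40 + 36 + 54 + 7 + 49 = 220.
Each receives 0.79 × 220 = 173.80 from the tour-expenses pool.
E keeps 54 − 54 = 0, so E's payoff is 0 + 173.80 = 173.80.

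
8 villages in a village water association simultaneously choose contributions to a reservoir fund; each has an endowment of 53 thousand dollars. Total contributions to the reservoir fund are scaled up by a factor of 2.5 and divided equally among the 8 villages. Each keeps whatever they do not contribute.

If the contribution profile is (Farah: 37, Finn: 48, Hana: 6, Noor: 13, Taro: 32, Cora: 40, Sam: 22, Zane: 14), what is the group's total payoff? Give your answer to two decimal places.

742.00 thousand dollars

Total contributed: 37 + 48 + 6 + 13 + 32 + 40 + 22 + 14 = 212; total kept: 8 × 53 − 212 = 212.
The reservoir fund pays out 2.5 × 212 = 530.00 in aggregate.
Group total = 212 + 530.00 = 742.00.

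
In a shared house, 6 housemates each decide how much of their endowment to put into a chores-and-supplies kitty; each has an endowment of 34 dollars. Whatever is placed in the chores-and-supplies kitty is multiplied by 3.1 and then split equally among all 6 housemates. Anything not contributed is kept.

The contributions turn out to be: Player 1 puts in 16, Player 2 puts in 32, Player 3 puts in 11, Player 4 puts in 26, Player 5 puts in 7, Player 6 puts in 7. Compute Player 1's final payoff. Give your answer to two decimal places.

69.15 dollars

Total contributed: 16 + 32 + 11 + 26 + 7 + 7 = 99.
Each receives 3.1 × 99 / 6 = 51.15 from the chores-and-supplies kitty.
Player 1 keeps 34 − 16 = 18, so Player 1's payoff is 18 + 51.15 = 69.15.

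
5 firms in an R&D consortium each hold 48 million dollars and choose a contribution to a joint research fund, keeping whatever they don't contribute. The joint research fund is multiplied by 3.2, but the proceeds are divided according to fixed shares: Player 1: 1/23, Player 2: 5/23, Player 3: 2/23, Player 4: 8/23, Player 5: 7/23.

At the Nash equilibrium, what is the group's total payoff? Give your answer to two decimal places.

345.60 million dollars

A player with share s gets back 3.2·s per unit contributed, so full contribution is dominant for anyone with s > 1/3.2 = 0.3125 and zero contribution is dominant for anyone below.
The only share above 0.3125 is Player 4's 8/23, contributing 48; the remaining 4 contribute 0. Total contributed: 48.
The joint research fund pays out 3.2 × 48 = 153.60 in total (split across the unequal shares, but the aggregate is all that matters for the group sum).
The 4 free-riders keep 48 each, adding 192. Group total = 192 + 153.60 = 345.60.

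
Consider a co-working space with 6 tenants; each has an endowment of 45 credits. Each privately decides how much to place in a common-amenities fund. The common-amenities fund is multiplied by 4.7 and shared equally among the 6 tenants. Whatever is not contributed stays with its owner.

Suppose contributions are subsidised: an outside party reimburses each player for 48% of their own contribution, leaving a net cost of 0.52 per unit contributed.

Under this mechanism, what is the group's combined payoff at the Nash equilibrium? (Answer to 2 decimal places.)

1398.60 credits

Under the mechanism each unit contributed yields (4.7/6) / 0.52 = 1.5064 back to its contributor per unit of net cost, which exceeds 1, making full contribution the dominant choice for everyone.
So the Nash equilibrium is full contribution by all 6; the group earns 6 × (45 × 0.48 + 4.7 × 45) = 1398.60.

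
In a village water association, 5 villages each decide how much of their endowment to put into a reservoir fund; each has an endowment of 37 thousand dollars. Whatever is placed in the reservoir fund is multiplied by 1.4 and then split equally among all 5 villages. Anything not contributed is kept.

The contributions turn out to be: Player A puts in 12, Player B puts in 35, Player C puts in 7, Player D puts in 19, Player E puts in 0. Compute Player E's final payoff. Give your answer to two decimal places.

Total contributed: 12 + 35 + 7 + 19 + 0 = 73.
Each receives 1.4 × 73 / 5 = 20.44 from the reservoir fund.
Player E keeps 37 − 0 = 37, so Player E's payoff is 37 + 20.44 = 57.44.

57.44 thousand dollars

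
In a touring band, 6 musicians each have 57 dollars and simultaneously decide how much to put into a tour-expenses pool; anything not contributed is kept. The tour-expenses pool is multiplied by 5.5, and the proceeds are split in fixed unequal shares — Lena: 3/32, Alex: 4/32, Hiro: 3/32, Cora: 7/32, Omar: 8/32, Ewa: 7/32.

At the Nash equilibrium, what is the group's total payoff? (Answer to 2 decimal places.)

1111.50 dollars

Player j's private return per contributed unit is 5.5 × (j's share). Contributing is weakly dominant for j when that share is at least 1/5.5 = 0.1818, and contributing 0 is dominant otherwise.
The shares above 0.1818 belong to Cora, Omar and Ewa, contributing 57 each; the remaining 3 contribute 0. Total contributed: 171.
The tour-expenses pool pays out 5.5 × 171 = 940.50 in total (split across the unequal shares, but the aggregate is all that matters for the group sum).
The 3 free-riders keep 57 each, adding 171. Group total = 171 + 940.50 = 1111.50.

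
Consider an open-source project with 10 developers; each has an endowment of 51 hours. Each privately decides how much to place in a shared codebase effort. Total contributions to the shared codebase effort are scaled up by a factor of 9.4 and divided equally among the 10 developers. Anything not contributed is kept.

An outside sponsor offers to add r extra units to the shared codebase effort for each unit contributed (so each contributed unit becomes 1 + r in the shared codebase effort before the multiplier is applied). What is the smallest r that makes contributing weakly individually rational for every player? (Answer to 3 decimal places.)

With matching at rate r, one contributed unit becomes (1 + r) in the shared codebase effort and returns 9.4 × (1 + r) / 10 to the contributor.
Setting this equal to 1: 1 + r = 10/9.4 = 1.0638.
So the minimum matching rate is r = 1.0638 − 1 = 0.064.

0.064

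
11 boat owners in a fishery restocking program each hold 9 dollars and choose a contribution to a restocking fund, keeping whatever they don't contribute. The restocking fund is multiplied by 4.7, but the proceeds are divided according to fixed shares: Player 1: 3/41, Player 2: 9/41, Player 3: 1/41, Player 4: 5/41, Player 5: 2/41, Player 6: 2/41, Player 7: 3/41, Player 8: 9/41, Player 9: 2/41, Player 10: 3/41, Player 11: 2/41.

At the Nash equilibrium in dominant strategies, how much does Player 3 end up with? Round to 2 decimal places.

11.06 dollars

Each unit j contributes comes back to j as 4.7 × (j's share), so j prefers to contribute only if that share exceeds 1/4.7 = 0.2128; otherwise keeping the unit dominates.
The shares above 0.2128 belong to Player 2 and Player 8, contributing 9 each; the remaining 9 contribute 0. Total contributed: 18.
Player 3 keeps 9 and receives 4.7 × 18 × 1/41 = 2.06 from the restocking fund, for a payoff of 11.06.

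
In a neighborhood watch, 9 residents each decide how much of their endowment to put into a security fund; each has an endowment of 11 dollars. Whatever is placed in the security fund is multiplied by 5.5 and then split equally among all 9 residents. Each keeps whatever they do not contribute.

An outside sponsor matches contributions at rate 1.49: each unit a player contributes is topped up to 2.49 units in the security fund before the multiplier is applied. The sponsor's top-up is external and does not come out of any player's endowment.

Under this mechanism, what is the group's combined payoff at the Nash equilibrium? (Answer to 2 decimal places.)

1355.81 dollars

The effective private return per unit is now 5.5 × 2.49 / 9 = 1.5217 > 1, so every player's dominant strategy flips to full contribution.
So the Nash equilibrium is full contribution by all 9; the group earns 5.5 × 2.49 × 99 = 1355.81.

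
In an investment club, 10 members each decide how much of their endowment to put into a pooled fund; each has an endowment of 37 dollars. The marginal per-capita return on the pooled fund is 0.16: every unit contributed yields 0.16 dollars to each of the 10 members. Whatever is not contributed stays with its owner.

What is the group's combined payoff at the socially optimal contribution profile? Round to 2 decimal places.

592.00 dollars

Each contributed unit returns 1.600 to the group as a whole (0.16 to each of 10 players), which exceeds 1, so the social optimum is full contribution: group total = 1.600 × 370 = 592.00.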